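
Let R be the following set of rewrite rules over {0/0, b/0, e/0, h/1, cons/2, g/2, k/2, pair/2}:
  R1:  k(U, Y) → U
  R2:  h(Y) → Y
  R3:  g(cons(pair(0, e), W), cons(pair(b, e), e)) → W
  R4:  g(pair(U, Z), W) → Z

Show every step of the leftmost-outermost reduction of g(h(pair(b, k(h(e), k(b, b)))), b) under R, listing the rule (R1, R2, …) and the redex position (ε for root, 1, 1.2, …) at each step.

1. g(h(pair(b, k(h(e), k(b, b)))), b)  →  g(pair(b, k(h(e), k(b, b))), b)   [R2 at 1]
2. g(pair(b, k(h(e), k(b, b))), b)  →  k(h(e), k(b, b))   [R4 at ε]
3. k(h(e), k(b, b))  →  h(e)   [R1 at ε]
4. h(e)  →  e   [R2 at ε]

e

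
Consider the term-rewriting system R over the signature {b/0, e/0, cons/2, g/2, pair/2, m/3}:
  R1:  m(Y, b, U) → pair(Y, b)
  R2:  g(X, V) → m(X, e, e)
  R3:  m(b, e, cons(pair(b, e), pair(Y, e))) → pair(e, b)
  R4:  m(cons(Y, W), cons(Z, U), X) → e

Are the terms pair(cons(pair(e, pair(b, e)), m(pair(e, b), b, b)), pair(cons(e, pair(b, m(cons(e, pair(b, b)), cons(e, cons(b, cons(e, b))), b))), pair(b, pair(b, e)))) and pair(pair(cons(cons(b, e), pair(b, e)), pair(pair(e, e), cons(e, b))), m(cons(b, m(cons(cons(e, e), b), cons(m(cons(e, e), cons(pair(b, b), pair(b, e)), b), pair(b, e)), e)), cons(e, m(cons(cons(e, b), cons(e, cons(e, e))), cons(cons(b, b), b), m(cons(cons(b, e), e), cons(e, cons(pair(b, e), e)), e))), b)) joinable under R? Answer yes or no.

Reduce t₁ = pair(cons(pair(e, pair(b, e)), m(pair(e, b), b, b)), pair(cons(e, pair(b, m(cons(e, pair(b, b)), cons(e, cons(b, cons(e, b))), b))), pair(b, pair(b, e)))):
1. pair(cons(pair(e, pair(b, e)), m(pair(e, b), b, b)), pair(cons(e, pair(b, m(cons(e, pair(b, b)), cons(e, cons(b, cons(e, b))), b))), pair(b, pair(b, e))))  →  pair(cons(pair(e, pair(b, e)), pair(pair(e, b), b)), pair(cons(e, pair(b, m(cons(e, pair(b, b)), cons(e, cons(b, cons(e, b))), b))), pair(b, pair(b, e))))   [R1 at 1.2]
2. pair(cons(pair(e, pair(b, e)), pair(pair(e, b), b)), pair(cons(e, pair(b, m(cons(e, pair(b, b)), cons(e, cons(b, cons(e, b))), b))), pair(b, pair(b, e))))  →  pair(cons(pair(e, pair(b, e)), pair(pair(e, b), b)), pair(cons(e, pair(b, e)), pair(b, pair(b, e))))   [R4 at 2.1.2.2]

Reduce t₂ = pair(pair(cons(cons(b, e), pair(b, e)), pair(pair(e, e), cons(e, b))), m(cons(b, m(cons(cons(e, e), b), cons(m(cons(e, e), cons(pair(b, b), pair(b, e)), b), pair(b, e)), e)), cons(e, m(cons(cons(e, b), cons(e, cons(e, e))), cons(cons(b, b), b), m(cons(cons(b, e), e), cons(e, cons(pair(b, e), e)), e))), b)):
1. pair(pair(cons(cons(b, e), pair(b, e)), pair(pair(e, e), cons(e, b))), m(cons(b, m(cons(cons(e, e), b), cons(m(cons(e, e), cons(pair(b, b), pair(b, e)), b), pair(b, e)), e)), cons(e, m(cons(cons(e, b), cons(e, cons(e, e))), cons(cons(b, b), b), m(cons(cons(b, e), e), cons(e, cons(pair(b, e), e)), e))), b))  →  pair(pair(cons(cons(b, e), pair(b, e)), pair(pair(e, e), cons(e, b))), e)   [R4 at 2]

no — NF(t₁) = pair(cons(pair(e, pair(b, e)), pair(pair(e, b), b)), pair(cons(e, pair(b, e)), pair(b, pair(b, e)))), NF(t₂) = pair(pair(cons(cons(b, e), pair(b, e)), pair(pair(e, e), cons(e, b))), e)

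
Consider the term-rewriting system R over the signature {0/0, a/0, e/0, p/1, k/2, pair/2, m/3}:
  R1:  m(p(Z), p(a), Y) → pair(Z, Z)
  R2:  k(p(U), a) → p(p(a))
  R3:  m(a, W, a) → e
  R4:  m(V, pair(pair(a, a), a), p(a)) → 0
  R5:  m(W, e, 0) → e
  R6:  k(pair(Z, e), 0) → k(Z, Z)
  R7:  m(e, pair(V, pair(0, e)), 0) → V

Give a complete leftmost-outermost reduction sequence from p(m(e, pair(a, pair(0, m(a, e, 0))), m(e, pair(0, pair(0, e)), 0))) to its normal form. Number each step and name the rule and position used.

1. p(m(e, pair(a, pair(0, m(a, e, 0))), m(e, pair(0, pair(0, e)), 0)))  →  p(m(e, pair(a, pair(0, e)), m(e, pair(0, pair(0, e)), 0)))   [R5 at 1.2.2.2]
2. p(m(e, pair(a, pair(0, e)), m(e, pair(0, pair(0, e)), 0)))  →  p(m(e, pair(a, pair(0, e)), 0))   [R7 at 1.3]
3. p(m(e, pair(a, pair(0, e)), 0))  →  p(a)   [R7 at 1]

p(a)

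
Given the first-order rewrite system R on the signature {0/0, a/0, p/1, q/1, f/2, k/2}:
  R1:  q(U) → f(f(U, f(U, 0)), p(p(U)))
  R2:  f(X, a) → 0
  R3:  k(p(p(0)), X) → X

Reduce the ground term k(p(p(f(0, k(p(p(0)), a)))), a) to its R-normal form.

a

1. k(p(p(f(0, k(p(p(0)), a)))), a)  →  k(p(p(f(0, a))), a)   [R3 at 1.1.1.2]
2. k(p(p(f(0, a))), a)  →  k(p(p(0)), a)   [R2 at 1.1.1]
3. k(p(p(0)), a)  →  a   [R3 at ε]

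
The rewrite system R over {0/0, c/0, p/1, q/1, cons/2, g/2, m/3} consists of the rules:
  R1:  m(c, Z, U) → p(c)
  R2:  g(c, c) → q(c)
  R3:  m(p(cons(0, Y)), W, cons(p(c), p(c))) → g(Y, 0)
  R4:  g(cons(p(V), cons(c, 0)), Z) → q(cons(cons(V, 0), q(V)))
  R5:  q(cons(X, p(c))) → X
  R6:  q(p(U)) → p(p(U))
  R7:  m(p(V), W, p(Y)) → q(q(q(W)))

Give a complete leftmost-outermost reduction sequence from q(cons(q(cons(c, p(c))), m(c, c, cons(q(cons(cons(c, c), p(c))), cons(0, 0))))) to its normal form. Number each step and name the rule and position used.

1. q(cons(q(cons(c, p(c))), m(c, c, cons(q(cons(cons(c, c), p(c))), cons(0, 0)))))  →  q(cons(c, m(c, c, cons(q(cons(cons(c, c), p(c))), cons(0, 0)))))   [R5 at 1.1]
2. q(cons(c, m(c, c, cons(q(cons(cons(c, c), p(c))), cons(0, 0)))))  →  q(cons(c, p(c)))   [R1 at 1.2]
3. q(cons(c, p(c)))  →  c   [R5 at ε]

c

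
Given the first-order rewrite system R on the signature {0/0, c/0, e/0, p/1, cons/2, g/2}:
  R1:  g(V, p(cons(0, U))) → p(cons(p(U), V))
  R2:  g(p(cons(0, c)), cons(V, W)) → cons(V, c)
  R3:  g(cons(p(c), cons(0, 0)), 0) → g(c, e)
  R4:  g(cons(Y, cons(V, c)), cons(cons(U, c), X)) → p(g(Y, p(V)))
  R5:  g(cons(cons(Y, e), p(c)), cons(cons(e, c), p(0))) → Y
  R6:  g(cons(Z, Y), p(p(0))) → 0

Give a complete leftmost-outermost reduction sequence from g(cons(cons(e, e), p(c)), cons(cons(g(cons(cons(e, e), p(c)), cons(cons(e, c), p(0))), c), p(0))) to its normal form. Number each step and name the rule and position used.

1. g(cons(cons(e, e), p(c)), cons(cons(g(cons(cons(e, e), p(c)), cons(cons(e, c), p(0))), c), p(0)))  →  g(cons(cons(e, e), p(c)), cons(cons(e, c), p(0)))   [R5 at 2.1.1]
2. g(cons(cons(e, e), p(c)), cons(cons(e, c), p(0)))  →  e   [R5 at ε]

e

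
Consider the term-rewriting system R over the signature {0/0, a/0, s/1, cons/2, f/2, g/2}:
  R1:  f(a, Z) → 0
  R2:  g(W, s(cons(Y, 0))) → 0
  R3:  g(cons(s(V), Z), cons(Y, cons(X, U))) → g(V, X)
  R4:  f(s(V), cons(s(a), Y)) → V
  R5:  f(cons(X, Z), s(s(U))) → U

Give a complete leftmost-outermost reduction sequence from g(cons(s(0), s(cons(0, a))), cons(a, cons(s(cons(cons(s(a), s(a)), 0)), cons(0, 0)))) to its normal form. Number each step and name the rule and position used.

0

1. g(cons(s(0), s(cons(0, a))), cons(a, cons(s(cons(cons(s(a), s(a)), 0)), cons(0, 0))))  →  g(0, s(cons(cons(s(a), s(a)), 0)))   [R3 at ε]
2. g(0, s(cons(cons(s(a), s(a)), 0)))  →  0   [R2 at ε]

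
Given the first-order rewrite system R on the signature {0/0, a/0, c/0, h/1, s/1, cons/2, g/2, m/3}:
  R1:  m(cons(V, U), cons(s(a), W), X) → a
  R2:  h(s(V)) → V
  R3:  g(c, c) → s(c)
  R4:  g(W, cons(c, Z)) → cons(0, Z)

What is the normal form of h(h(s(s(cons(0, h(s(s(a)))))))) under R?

1. h(h(s(s(cons(0, h(s(s(a))))))))  →  h(s(cons(0, h(s(s(a))))))   [R2 at 1]
2. h(s(cons(0, h(s(s(a))))))  →  cons(0, h(s(s(a))))   [R2 at ε]
3. cons(0, h(s(s(a))))  →  cons(0, s(a))   [R2 at 2]

cons(0, s(a))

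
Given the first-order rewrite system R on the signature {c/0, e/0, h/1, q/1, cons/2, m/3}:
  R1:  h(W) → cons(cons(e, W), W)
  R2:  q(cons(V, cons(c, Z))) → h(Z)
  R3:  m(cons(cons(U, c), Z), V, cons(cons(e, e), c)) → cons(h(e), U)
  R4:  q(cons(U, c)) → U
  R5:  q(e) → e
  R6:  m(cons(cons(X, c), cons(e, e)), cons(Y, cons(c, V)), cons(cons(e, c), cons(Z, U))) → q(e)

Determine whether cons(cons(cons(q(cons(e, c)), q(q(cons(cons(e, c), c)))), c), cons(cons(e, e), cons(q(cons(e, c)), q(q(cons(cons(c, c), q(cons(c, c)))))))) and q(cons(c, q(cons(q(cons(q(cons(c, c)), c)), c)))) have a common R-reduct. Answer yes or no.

no — NF(t₁) = cons(cons(cons(e, e), c), cons(cons(e, e), cons(e, c))), NF(t₂) = c

Reduce t₁ = cons(cons(cons(q(cons(e, c)), q(q(cons(cons(e, c), c)))), c), cons(cons(e, e), cons(q(cons(e, c)), q(q(cons(cons(c, c), q(cons(c, c)))))))):
1. cons(cons(cons(q(cons(e, c)), q(q(cons(cons(e, c), c)))), c), cons(cons(e, e), cons(q(cons(e, c)), q(q(cons(cons(c, c), q(cons(c, c))))))))  →  cons(cons(cons(e, q(q(cons(cons(e, c), c)))), c), cons(cons(e, e), cons(q(cons(e, c)), q(q(cons(cons(c, c), q(cons(c, c))))))))   [R4 at 1.1.1]
2. cons(cons(cons(e, q(q(cons(cons(e, c), c)))), c), cons(cons(e, e), cons(q(cons(e, c)), q(q(cons(cons(c, c), q(cons(c, c))))))))  →  cons(cons(cons(e, q(cons(e, c))), c), cons(cons(e, e), cons(q(cons(e, c)), q(q(cons(cons(c, c), q(cons(c, c))))))))   [R4 at 1.1.2.1]
3. cons(cons(cons(e, q(cons(e, c))), c), cons(cons(e, e), cons(q(cons(e, c)), q(q(cons(cons(c, c), q(cons(c, c))))))))  →  cons(cons(cons(e, e), c), cons(cons(e, e), cons(q(cons(e, c)), q(q(cons(cons(c, c), q(cons(c, c))))))))   [R4 at 1.1.2]
4. cons(cons(cons(e, e), c), cons(cons(e, e), cons(q(cons(e, c)), q(q(cons(cons(c, c), q(cons(c, c))))))))  →  cons(cons(cons(e, e), c), cons(cons(e, e), cons(e, q(q(cons(cons(c, c), q(cons(c, c))))))))   [R4 at 2.2.1]
5. cons(cons(cons(e, e), c), cons(cons(e, e), cons(e, q(q(cons(cons(c, c), q(cons(c, c))))))))  →  cons(cons(cons(e, e), c), cons(cons(e, e), cons(e, q(q(cons(cons(c, c), c))))))   [R4 at 2.2.2.1.1.2]
6. cons(cons(cons(e, e), c), cons(cons(e, e), cons(e, q(q(cons(cons(c, c), c))))))  →  cons(cons(cons(e, e), c), cons(cons(e, e), cons(e, q(cons(c, c)))))   [R4 at 2.2.2.1]
7. cons(cons(cons(e, e), c), cons(cons(e, e), cons(e, q(cons(c, c)))))  →  cons(cons(cons(e, e), c), cons(cons(e, e), cons(e, c)))   [R4 at 2.2.2]

Reduce t₂ = q(cons(c, q(cons(q(cons(q(cons(c, c)), c)), c)))):
1. q(cons(c, q(cons(q(cons(q(cons(c, c)), c)), c))))  →  q(cons(c, q(cons(q(cons(c, c)), c))))   [R4 at 1.2]
2. q(cons(c, q(cons(q(cons(c, c)), c))))  →  q(cons(c, q(cons(c, c))))   [R4 at 1.2]
3. q(cons(c, q(cons(c, c))))  →  q(cons(c, c))   [R4 at 1.2]
4. q(cons(c, c))  →  c   [R4 at ε]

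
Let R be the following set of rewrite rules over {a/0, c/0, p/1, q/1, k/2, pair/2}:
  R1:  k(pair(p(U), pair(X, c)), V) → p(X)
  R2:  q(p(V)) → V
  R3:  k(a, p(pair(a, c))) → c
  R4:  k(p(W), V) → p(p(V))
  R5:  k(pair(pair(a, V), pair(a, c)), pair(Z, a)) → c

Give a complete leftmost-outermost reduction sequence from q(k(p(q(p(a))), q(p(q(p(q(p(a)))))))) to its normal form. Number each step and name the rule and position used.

p(a)

1. q(k(p(q(p(a))), q(p(q(p(q(p(a))))))))  →  q(p(p(q(p(q(p(q(p(a)))))))))   [R4 at 1]
2. q(p(p(q(p(q(p(q(p(a)))))))))  →  p(q(p(q(p(q(p(a)))))))   [R2 at ε]
3. p(q(p(q(p(q(p(a)))))))  →  p(q(p(q(p(a)))))   [R2 at 1]
4. p(q(p(q(p(a)))))  →  p(q(p(a)))   [R2 at 1]
5. p(q(p(a)))  →  p(a)   [R2 at 1]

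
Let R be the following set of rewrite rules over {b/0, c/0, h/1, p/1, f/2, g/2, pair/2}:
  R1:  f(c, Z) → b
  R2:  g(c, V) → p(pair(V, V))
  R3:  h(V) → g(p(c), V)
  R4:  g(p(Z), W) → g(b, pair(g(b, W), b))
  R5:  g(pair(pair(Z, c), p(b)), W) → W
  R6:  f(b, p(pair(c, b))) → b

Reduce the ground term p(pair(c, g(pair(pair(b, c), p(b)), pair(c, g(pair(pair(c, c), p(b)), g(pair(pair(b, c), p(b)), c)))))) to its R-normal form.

p(pair(c, pair(c, c)))

1. p(pair(c, g(pair(pair(b, c), p(b)), pair(c, g(pair(pair(c, c), p(b)), g(pair(pair(b, c), p(b)), c))))))  →  p(pair(c, pair(c, g(pair(pair(c, c), p(b)), g(pair(pair(b, c), p(b)), c)))))   [R5 at 1.2]
2. p(pair(c, pair(c, g(pair(pair(c, c), p(b)), g(pair(pair(b, c), p(b)), c)))))  →  p(pair(c, pair(c, g(pair(pair(b, c), p(b)), c))))   [R5 at 1.2.2]
3. p(pair(c, pair(c, g(pair(pair(b, c), p(b)), c))))  →  p(pair(c, pair(c, c)))   [R5 at 1.2.2]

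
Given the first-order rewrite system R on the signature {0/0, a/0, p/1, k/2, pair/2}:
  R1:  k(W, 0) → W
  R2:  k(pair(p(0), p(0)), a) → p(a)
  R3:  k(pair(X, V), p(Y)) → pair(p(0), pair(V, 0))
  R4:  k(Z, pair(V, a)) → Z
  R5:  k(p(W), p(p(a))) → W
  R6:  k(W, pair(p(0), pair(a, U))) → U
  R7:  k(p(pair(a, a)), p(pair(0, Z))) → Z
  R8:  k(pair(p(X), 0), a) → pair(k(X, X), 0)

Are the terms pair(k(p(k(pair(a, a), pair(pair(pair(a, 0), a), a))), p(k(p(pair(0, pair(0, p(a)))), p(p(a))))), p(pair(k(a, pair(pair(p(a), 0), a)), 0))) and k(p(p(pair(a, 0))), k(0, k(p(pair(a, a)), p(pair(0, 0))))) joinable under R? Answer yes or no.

Reduce t₁ = pair(k(p(k(pair(a, a), pair(pair(pair(a, 0), a), a))), p(k(p(pair(0, pair(0, p(a)))), p(p(a))))), p(pair(k(a, pair(pair(p(a), 0), a)), 0))):
1. pair(k(p(k(pair(a, a), pair(pair(pair(a, 0), a), a))), p(k(p(pair(0, pair(0, p(a)))), p(p(a))))), p(pair(k(a, pair(pair(p(a), 0), a)), 0)))  →  pair(k(p(pair(a, a)), p(k(p(pair(0, pair(0, p(a)))), p(p(a))))), p(pair(k(a, pair(pair(p(a), 0), a)), 0)))   [R4 at 1.1.1]
2. pair(k(p(pair(a, a)), p(k(p(pair(0, pair(0, p(a)))), p(p(a))))), p(pair(k(a, pair(pair(p(a), 0), a)), 0)))  →  pair(k(p(pair(a, a)), p(pair(0, pair(0, p(a))))), p(pair(k(a, pair(pair(p(a), 0), a)), 0)))   [R5 at 1.2.1]
3. pair(k(p(pair(a, a)), p(pair(0, pair(0, p(a))))), p(pair(k(a, pair(pair(p(a), 0), a)), 0)))  →  pair(pair(0, p(a)), p(pair(k(a, pair(pair(p(a), 0), a)), 0)))   [R7 at 1]
4. pair(pair(0, p(a)), p(pair(k(a, pair(pair(p(a), 0), a)), 0)))  →  pair(pair(0, p(a)), p(pair(a, 0)))   [R4 at 2.1.1]

Reduce t₂ = k(p(p(pair(a, 0))), k(0, k(p(pair(a, a)), p(pair(0, 0))))):
1. k(p(p(pair(a, 0))), k(0, k(p(pair(a, a)), p(pair(0, 0)))))  →  k(p(p(pair(a, 0))), k(0, 0))   [R7 at 2.2]
2. k(p(p(pair(a, 0))), k(0, 0))  →  k(p(p(pair(a, 0))), 0)   [R1 at 2]
3. k(p(p(pair(a, 0))), 0)  →  p(p(pair(a, 0)))   [R1 at ε]

no — NF(t₁) = pair(pair(0, p(a)), p(pair(a, 0))), NF(t₂) = p(p(pair(a, 0)))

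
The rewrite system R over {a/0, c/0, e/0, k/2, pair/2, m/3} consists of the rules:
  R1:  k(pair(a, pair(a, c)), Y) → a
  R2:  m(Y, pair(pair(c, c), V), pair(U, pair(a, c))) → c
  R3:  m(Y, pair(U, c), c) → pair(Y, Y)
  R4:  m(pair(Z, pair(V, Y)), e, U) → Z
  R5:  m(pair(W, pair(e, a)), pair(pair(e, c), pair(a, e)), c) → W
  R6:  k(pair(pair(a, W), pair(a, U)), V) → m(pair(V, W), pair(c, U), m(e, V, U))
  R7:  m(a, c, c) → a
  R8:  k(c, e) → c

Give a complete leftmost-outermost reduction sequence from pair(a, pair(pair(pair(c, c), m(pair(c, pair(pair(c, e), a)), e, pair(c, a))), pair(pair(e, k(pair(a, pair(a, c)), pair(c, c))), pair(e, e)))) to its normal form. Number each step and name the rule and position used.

pair(a, pair(pair(pair(c, c), c), pair(pair(e, a), pair(e, e))))

1. pair(a, pair(pair(pair(c, c), m(pair(c, pair(pair(c, e), a)), e, pair(c, a))), pair(pair(e, k(pair(a, pair(a, c)), pair(c, c))), pair(e, e))))  →  pair(a, pair(pair(pair(c, c), c), pair(pair(e, k(pair(a, pair(a, c)), pair(c, c))), pair(e, e))))   [R4 at 2.1.2]
2. pair(a, pair(pair(pair(c, c), c), pair(pair(e, k(pair(a, pair(a, c)), pair(c, c))), pair(e, e))))  →  pair(a, pair(pair(pair(c, c), c), pair(pair(e, a), pair(e, e))))   [R1 at 2.2.1.2]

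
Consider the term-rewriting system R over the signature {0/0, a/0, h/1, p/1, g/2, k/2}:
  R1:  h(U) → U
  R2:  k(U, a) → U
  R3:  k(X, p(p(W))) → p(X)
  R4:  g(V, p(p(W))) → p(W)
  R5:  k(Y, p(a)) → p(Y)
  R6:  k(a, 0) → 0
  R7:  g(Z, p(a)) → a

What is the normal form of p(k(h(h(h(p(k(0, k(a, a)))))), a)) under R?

p(p(0))

1. p(k(h(h(h(p(k(0, k(a, a)))))), a))  →  p(h(h(h(p(k(0, k(a, a)))))))   [R2 at 1]
2. p(h(h(h(p(k(0, k(a, a)))))))  →  p(h(h(p(k(0, k(a, a))))))   [R1 at 1]
3. p(h(h(p(k(0, k(a, a))))))  →  p(h(p(k(0, k(a, a)))))   [R1 at 1]
4. p(h(p(k(0, k(a, a)))))  →  p(p(k(0, k(a, a))))   [R1 at 1]
5. p(p(k(0, k(a, a))))  →  p(p(k(0, a)))   [R2 at 1.1.2]
6. p(p(k(0, a)))  →  p(p(0))   [R2 at 1.1]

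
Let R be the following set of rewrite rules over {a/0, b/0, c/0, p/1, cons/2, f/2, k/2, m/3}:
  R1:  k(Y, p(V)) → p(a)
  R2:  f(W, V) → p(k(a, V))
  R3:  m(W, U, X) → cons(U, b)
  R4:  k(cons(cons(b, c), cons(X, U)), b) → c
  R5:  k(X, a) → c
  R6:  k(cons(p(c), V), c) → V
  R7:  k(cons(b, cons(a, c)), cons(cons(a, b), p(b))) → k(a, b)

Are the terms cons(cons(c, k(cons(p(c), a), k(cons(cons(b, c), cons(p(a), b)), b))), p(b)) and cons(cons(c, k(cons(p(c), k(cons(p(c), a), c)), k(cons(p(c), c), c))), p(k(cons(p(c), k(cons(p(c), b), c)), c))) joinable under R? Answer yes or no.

yes — NF(t₁) = cons(cons(c, a), p(b)), NF(t₂) = cons(cons(c, a), p(b))

Reduce t₁ = cons(cons(c, k(cons(p(c), a), k(cons(cons(b, c), cons(p(a), b)), b))), p(b)):
1. cons(cons(c, k(cons(p(c), a), k(cons(cons(b, c), cons(p(a), b)), b))), p(b))  →  cons(cons(c, k(cons(p(c), a), c)), p(b))   [R4 at 1.2.2]
2. cons(cons(c, k(cons(p(c), a), c)), p(b))  →  cons(cons(c, a), p(b))   [R6 at 1.2]

Reduce t₂ = cons(cons(c, k(cons(p(c), k(cons(p(c), a), c)), k(cons(p(c), c), c))), p(k(cons(p(c), k(cons(p(c), b), c)), c))):
1. cons(cons(c, k(cons(p(c), k(cons(p(c), a), c)), k(cons(p(c), c), c))), p(k(cons(p(c), k(cons(p(c), b), c)), c)))  →  cons(cons(c, k(cons(p(c), a), k(cons(p(c), c), c))), p(k(cons(p(c), k(cons(p(c), b), c)), c)))   [R6 at 1.2.1.2]
2. cons(cons(c, k(cons(p(c), a), k(cons(p(c), c), c))), p(k(cons(p(c), k(cons(p(c), b), c)), c)))  →  cons(cons(c, k(cons(p(c), a), c)), p(k(cons(p(c), k(cons(p(c), b), c)), c)))   [R6 at 1.2.2]
3. cons(cons(c, k(cons(p(c), a), c)), p(k(cons(p(c), k(cons(p(c), b), c)), c)))  →  cons(cons(c, a), p(k(cons(p(c), k(cons(p(c), b), c)), c)))   [R6 at 1.2]
4. cons(cons(c, a), p(k(cons(p(c), k(cons(p(c), b), c)), c)))  →  cons(cons(c, a), p(k(cons(p(c), b), c)))   [R6 at 2.1]
5. cons(cons(c, a), p(k(cons(p(c), b), c)))  →  cons(cons(c, a), p(b))   [R6 at 2.1]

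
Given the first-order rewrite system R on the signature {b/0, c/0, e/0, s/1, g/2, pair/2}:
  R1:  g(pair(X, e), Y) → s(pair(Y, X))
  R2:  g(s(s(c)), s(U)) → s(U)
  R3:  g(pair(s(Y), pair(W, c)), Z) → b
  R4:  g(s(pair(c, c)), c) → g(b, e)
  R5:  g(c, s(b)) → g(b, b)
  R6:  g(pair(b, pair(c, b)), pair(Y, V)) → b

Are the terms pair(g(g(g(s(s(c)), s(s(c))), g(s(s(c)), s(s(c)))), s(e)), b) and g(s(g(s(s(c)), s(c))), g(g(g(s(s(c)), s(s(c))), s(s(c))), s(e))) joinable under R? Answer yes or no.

no — NF(t₁) = pair(s(e), b), NF(t₂) = s(e)

Reduce t₁ = pair(g(g(g(s(s(c)), s(s(c))), g(s(s(c)), s(s(c)))), s(e)), b):
1. pair(g(g(g(s(s(c)), s(s(c))), g(s(s(c)), s(s(c)))), s(e)), b)  →  pair(g(g(s(s(c)), g(s(s(c)), s(s(c)))), s(e)), b)   [R2 at 1.1.1]
2. pair(g(g(s(s(c)), g(s(s(c)), s(s(c)))), s(e)), b)  →  pair(g(g(s(s(c)), s(s(c))), s(e)), b)   [R2 at 1.1.2]
3. pair(g(g(s(s(c)), s(s(c))), s(e)), b)  →  pair(g(s(s(c)), s(e)), b)   [R2 at 1.1]
4. pair(g(s(s(c)), s(e)), b)  →  pair(s(e), b)   [R2 at 1]

Reduce t₂ = g(s(g(s(s(c)), s(c))), g(g(g(s(s(c)), s(s(c))), s(s(c))), s(e))):
1. g(s(g(s(s(c)), s(c))), g(g(g(s(s(c)), s(s(c))), s(s(c))), s(e)))  →  g(s(s(c)), g(g(g(s(s(c)), s(s(c))), s(s(c))), s(e)))   [R2 at 1.1]
2. g(s(s(c)), g(g(g(s(s(c)), s(s(c))), s(s(c))), s(e)))  →  g(s(s(c)), g(g(s(s(c)), s(s(c))), s(e)))   [R2 at 2.1.1]
3. g(s(s(c)), g(g(s(s(c)), s(s(c))), s(e)))  →  g(s(s(c)), g(s(s(c)), s(e)))   [R2 at 2.1]
4. g(s(s(c)), g(s(s(c)), s(e)))  →  g(s(s(c)), s(e))   [R2 at 2]
5. g(s(s(c)), s(e))  →  s(e)   [R2 at ε]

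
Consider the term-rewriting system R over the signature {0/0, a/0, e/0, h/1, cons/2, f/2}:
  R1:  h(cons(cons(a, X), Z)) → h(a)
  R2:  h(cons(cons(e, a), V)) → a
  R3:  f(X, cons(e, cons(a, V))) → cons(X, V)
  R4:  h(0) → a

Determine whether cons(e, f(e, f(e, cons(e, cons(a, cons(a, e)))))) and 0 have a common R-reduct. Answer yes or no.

no — NF(t₁) = cons(e, cons(e, e)), NF(t₂) = 0

Reduce t₁ = cons(e, f(e, f(e, cons(e, cons(a, cons(a, e)))))):
1. cons(e, f(e, f(e, cons(e, cons(a, cons(a, e))))))  →  cons(e, f(e, cons(e, cons(a, e))))   [R3 at 2.2]
2. cons(e, f(e, cons(e, cons(a, e))))  →  cons(e, cons(e, e))   [R3 at 2]

Reduce t₂ = 0:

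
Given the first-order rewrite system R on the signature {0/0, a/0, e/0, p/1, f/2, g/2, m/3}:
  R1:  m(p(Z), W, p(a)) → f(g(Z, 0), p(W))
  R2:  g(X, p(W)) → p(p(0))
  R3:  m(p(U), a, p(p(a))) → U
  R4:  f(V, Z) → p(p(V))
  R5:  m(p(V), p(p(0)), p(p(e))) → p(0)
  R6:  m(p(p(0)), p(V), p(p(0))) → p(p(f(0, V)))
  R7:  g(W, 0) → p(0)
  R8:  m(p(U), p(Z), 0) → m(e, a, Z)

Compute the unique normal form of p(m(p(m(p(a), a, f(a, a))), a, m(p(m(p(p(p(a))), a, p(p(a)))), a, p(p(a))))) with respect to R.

1. p(m(p(m(p(a), a, f(a, a))), a, m(p(m(p(p(p(a))), a, p(p(a)))), a, p(p(a)))))  →  p(m(p(m(p(a), a, p(p(a)))), a, m(p(m(p(p(p(a))), a, p(p(a)))), a, p(p(a)))))   [R4 at 1.1.1.3]
2. p(m(p(m(p(a), a, p(p(a)))), a, m(p(m(p(p(p(a))), a, p(p(a)))), a, p(p(a)))))  →  p(m(p(a), a, m(p(m(p(p(p(a))), a, p(p(a)))), a, p(p(a)))))   [R3 at 1.1.1]
3. p(m(p(a), a, m(p(m(p(p(p(a))), a, p(p(a)))), a, p(p(a)))))  →  p(m(p(a), a, m(p(p(p(a))), a, p(p(a)))))   [R3 at 1.3]
4. p(m(p(a), a, m(p(p(p(a))), a, p(p(a)))))  →  p(m(p(a), a, p(p(a))))   [R3 at 1.3]
5. p(m(p(a), a, p(p(a))))  →  p(a)   [R3 at 1]

p(a)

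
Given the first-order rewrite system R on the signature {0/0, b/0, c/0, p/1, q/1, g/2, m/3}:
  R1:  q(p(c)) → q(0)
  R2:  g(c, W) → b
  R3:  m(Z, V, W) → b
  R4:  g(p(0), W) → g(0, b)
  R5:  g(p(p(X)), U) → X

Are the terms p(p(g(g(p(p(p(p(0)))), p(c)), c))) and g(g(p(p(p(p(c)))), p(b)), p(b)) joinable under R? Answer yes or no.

no — NF(t₁) = p(p(0)), NF(t₂) = c

Reduce t₁ = p(p(g(g(p(p(p(p(0)))), p(c)), c))):
1. p(p(g(g(p(p(p(p(0)))), p(c)), c)))  →  p(p(g(p(p(0)), c)))   [R5 at 1.1.1]
2. p(p(g(p(p(0)), c)))  →  p(p(0))   [R5 at 1.1]

Reduce t₂ = g(g(p(p(p(p(c)))), p(b)), p(b)):
1. g(g(p(p(p(p(c)))), p(b)), p(b))  →  g(p(p(c)), p(b))   [R5 at 1]
2. g(p(p(c)), p(b))  →  c   [R5 at ε]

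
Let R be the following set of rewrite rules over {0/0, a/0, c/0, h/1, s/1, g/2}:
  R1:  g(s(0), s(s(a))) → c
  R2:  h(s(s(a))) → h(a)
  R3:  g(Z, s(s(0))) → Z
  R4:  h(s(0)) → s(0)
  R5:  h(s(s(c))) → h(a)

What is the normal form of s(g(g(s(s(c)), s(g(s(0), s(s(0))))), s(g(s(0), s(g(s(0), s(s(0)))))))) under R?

s(s(s(c)))

1. s(g(g(s(s(c)), s(g(s(0), s(s(0))))), s(g(s(0), s(g(s(0), s(s(0))))))))  →  s(g(g(s(s(c)), s(s(0))), s(g(s(0), s(g(s(0), s(s(0))))))))   [R3 at 1.1.2.1]
2. s(g(g(s(s(c)), s(s(0))), s(g(s(0), s(g(s(0), s(s(0))))))))  →  s(g(s(s(c)), s(g(s(0), s(g(s(0), s(s(0))))))))   [R3 at 1.1]
3. s(g(s(s(c)), s(g(s(0), s(g(s(0), s(s(0))))))))  →  s(g(s(s(c)), s(g(s(0), s(s(0))))))   [R3 at 1.2.1.2.1]
4. s(g(s(s(c)), s(g(s(0), s(s(0))))))  →  s(g(s(s(c)), s(s(0))))   [R3 at 1.2.1]
5. s(g(s(s(c)), s(s(0))))  →  s(s(s(c)))   [R3 at 1]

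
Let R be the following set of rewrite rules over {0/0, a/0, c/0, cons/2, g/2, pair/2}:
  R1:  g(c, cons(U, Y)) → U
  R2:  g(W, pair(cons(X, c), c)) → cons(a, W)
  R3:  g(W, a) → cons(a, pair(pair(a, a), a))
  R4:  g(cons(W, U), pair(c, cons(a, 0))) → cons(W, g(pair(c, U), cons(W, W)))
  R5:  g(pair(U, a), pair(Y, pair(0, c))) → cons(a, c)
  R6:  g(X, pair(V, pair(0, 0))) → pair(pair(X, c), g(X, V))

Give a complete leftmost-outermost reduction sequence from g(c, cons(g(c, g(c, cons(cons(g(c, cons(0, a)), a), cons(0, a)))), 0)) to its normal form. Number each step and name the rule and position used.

1. g(c, cons(g(c, g(c, cons(cons(g(c, cons(0, a)), a), cons(0, a)))), 0))  →  g(c, g(c, cons(cons(g(c, cons(0, a)), a), cons(0, a))))   [R1 at ε]
2. g(c, g(c, cons(cons(g(c, cons(0, a)), a), cons(0, a))))  →  g(c, cons(g(c, cons(0, a)), a))   [R1 at 2]
3. g(c, cons(g(c, cons(0, a)), a))  →  g(c, cons(0, a))   [R1 at ε]
4. g(c, cons(0, a))  →  0   [R1 at ε]

0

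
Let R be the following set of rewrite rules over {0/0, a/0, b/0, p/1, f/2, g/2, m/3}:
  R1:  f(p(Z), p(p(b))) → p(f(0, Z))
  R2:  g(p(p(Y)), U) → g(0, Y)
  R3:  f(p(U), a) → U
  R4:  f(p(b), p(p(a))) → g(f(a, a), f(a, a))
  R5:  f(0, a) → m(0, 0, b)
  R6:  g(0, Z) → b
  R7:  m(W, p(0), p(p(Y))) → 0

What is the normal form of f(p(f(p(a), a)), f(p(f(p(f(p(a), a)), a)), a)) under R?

a

1. f(p(f(p(a), a)), f(p(f(p(f(p(a), a)), a)), a))  →  f(p(a), f(p(f(p(f(p(a), a)), a)), a))   [R3 at 1.1]
2. f(p(a), f(p(f(p(f(p(a), a)), a)), a))  →  f(p(a), f(p(f(p(a), a)), a))   [R3 at 2]
3. f(p(a), f(p(f(p(a), a)), a))  →  f(p(a), f(p(a), a))   [R3 at 2]
4. f(p(a), f(p(a), a))  →  f(p(a), a)   [R3 at 2]
5. f(p(a), a)  →  a   [R3 at ε]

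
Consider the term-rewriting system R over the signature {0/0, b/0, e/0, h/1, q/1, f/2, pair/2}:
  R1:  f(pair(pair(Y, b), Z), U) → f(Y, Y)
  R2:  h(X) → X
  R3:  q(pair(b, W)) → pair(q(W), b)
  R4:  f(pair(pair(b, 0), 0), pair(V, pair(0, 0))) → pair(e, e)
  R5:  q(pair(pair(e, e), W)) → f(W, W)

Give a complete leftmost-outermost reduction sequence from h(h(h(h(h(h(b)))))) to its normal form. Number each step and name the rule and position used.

1. h(h(h(h(h(h(b))))))  →  h(h(h(h(h(b)))))   [R2 at ε]
2. h(h(h(h(h(b)))))  →  h(h(h(h(b))))   [R2 at ε]
3. h(h(h(h(b))))  →  h(h(h(b)))   [R2 at ε]
4. h(h(h(b)))  →  h(h(b))   [R2 at ε]
5. h(h(b))  →  h(b)   [R2 at ε]
6. h(b)  →  b   [R2 at ε]

b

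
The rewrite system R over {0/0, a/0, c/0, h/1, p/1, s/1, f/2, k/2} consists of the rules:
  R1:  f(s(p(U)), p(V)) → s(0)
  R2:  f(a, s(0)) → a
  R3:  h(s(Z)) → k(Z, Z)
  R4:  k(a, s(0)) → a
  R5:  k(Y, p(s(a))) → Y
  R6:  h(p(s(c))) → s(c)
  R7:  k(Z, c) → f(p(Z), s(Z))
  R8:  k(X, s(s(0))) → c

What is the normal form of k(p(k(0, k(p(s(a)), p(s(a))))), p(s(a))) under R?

p(0)

1. k(p(k(0, k(p(s(a)), p(s(a))))), p(s(a)))  →  p(k(0, k(p(s(a)), p(s(a)))))   [R5 at ε]
2. p(k(0, k(p(s(a)), p(s(a)))))  →  p(k(0, p(s(a))))   [R5 at 1.2]
3. p(k(0, p(s(a))))  →  p(0)   [R5 at 1]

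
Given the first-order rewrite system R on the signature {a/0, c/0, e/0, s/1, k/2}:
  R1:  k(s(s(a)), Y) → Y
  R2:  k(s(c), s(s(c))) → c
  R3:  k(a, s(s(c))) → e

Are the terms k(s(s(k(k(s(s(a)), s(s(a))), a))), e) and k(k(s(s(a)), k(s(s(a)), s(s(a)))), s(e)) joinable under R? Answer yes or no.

Reduce t₁ = k(s(s(k(k(s(s(a)), s(s(a))), a))), e):
1. k(s(s(k(k(s(s(a)), s(s(a))), a))), e)  →  k(s(s(k(s(s(a)), a))), e)   [R1 at 1.1.1.1]
2. k(s(s(k(s(s(a)), a))), e)  →  k(s(s(a)), e)   [R1 at 1.1.1]
3. k(s(s(a)), e)  →  e   [R1 at ε]

Reduce t₂ = k(k(s(s(a)), k(s(s(a)), s(s(a)))), s(e)):
1. k(k(s(s(a)), k(s(s(a)), s(s(a)))), s(e))  →  k(k(s(s(a)), s(s(a))), s(e))   [R1 at 1]
2. k(k(s(s(a)), s(s(a))), s(e))  →  k(s(s(a)), s(e))   [R1 at 1]
3. k(s(s(a)), s(e))  →  s(e)   [R1 at ε]

no — NF(t₁) = e, NF(t₂) = s(e)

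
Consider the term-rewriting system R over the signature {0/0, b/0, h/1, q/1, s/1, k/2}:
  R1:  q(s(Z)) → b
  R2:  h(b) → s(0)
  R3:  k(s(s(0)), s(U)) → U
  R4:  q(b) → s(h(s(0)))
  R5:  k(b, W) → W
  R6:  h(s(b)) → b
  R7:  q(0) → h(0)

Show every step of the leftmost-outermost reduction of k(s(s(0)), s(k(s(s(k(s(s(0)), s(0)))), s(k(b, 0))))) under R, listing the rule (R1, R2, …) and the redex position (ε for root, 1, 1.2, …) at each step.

0

1. k(s(s(0)), s(k(s(s(k(s(s(0)), s(0)))), s(k(b, 0)))))  →  k(s(s(k(s(s(0)), s(0)))), s(k(b, 0)))   [R3 at ε]
2. k(s(s(k(s(s(0)), s(0)))), s(k(b, 0)))  →  k(s(s(0)), s(k(b, 0)))   [R3 at 1.1.1]
3. k(s(s(0)), s(k(b, 0)))  →  k(b, 0)   [R3 at ε]
4. k(b, 0)  →  0   [R5 at ε]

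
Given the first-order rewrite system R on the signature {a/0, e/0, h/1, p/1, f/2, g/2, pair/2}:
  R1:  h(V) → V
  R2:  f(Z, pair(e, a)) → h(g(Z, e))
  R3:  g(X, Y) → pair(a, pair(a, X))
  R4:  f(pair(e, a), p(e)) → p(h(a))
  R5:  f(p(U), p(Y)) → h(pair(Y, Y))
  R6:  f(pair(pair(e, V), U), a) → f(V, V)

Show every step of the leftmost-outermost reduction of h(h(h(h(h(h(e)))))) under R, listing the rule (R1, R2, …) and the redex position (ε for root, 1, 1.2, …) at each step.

1. h(h(h(h(h(h(e))))))  →  h(h(h(h(h(e)))))   [R1 at ε]
2. h(h(h(h(h(e)))))  →  h(h(h(h(e))))   [R1 at ε]
3. h(h(h(h(e))))  →  h(h(h(e)))   [R1 at ε]
4. h(h(h(e)))  →  h(h(e))   [R1 at ε]
5. h(h(e))  →  h(e)   [R1 at ε]
6. h(e)  →  e   [R1 at ε]

e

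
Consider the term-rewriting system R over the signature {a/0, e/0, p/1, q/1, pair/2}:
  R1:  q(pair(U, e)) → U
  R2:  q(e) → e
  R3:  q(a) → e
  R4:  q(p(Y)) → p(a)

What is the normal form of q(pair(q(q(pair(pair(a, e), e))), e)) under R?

a

1. q(pair(q(q(pair(pair(a, e), e))), e))  →  q(q(pair(pair(a, e), e)))   [R1 at ε]
2. q(q(pair(pair(a, e), e)))  →  q(pair(a, e))   [R1 at 1]
3. q(pair(a, e))  →  a   [R1 at ε]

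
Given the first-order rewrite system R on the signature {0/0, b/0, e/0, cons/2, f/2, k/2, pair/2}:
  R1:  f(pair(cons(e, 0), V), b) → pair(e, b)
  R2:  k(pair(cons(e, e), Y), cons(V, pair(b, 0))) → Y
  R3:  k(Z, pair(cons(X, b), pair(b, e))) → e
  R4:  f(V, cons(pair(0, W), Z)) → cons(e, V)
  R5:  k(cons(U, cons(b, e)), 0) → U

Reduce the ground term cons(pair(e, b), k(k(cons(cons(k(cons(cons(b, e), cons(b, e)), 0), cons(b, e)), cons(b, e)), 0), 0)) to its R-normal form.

1. cons(pair(e, b), k(k(cons(cons(k(cons(cons(b, e), cons(b, e)), 0), cons(b, e)), cons(b, e)), 0), 0))  →  cons(pair(e, b), k(cons(k(cons(cons(b, e), cons(b, e)), 0), cons(b, e)), 0))   [R5 at 2.1]
2. cons(pair(e, b), k(cons(k(cons(cons(b, e), cons(b, e)), 0), cons(b, e)), 0))  →  cons(pair(e, b), k(cons(cons(b, e), cons(b, e)), 0))   [R5 at 2]
3. cons(pair(e, b), k(cons(cons(b, e), cons(b, e)), 0))  →  cons(pair(e, b), cons(b, e))   [R5 at 2]

cons(pair(e, b), cons(b, e))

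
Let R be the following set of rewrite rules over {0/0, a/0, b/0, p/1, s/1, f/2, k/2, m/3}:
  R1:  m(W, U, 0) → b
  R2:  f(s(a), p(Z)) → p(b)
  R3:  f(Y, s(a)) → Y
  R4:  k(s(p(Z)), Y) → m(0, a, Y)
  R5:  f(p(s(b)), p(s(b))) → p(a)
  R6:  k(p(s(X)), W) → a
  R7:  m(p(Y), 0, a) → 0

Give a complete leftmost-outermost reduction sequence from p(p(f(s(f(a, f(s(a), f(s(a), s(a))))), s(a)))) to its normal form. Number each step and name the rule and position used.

p(p(s(a)))

1. p(p(f(s(f(a, f(s(a), f(s(a), s(a))))), s(a))))  →  p(p(s(f(a, f(s(a), f(s(a), s(a)))))))   [R3 at 1.1]
2. p(p(s(f(a, f(s(a), f(s(a), s(a)))))))  →  p(p(s(f(a, f(s(a), s(a))))))   [R3 at 1.1.1.2.2]
3. p(p(s(f(a, f(s(a), s(a))))))  →  p(p(s(f(a, s(a)))))   [R3 at 1.1.1.2]
4. p(p(s(f(a, s(a)))))  →  p(p(s(a)))   [R3 at 1.1.1]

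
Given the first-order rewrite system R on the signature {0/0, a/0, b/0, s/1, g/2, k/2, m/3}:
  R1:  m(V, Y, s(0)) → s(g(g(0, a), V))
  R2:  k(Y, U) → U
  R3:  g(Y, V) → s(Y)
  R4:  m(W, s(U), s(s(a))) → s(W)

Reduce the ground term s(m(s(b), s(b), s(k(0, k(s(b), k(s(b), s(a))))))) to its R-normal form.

1. s(m(s(b), s(b), s(k(0, k(s(b), k(s(b), s(a)))))))  →  s(m(s(b), s(b), s(k(s(b), k(s(b), s(a))))))   [R2 at 1.3.1]
2. s(m(s(b), s(b), s(k(s(b), k(s(b), s(a))))))  →  s(m(s(b), s(b), s(k(s(b), s(a)))))   [R2 at 1.3.1]
3. s(m(s(b), s(b), s(k(s(b), s(a)))))  →  s(m(s(b), s(b), s(s(a))))   [R2 at 1.3.1]
4. s(m(s(b), s(b), s(s(a))))  →  s(s(s(b)))   [R4 at 1]

s(s(s(b)))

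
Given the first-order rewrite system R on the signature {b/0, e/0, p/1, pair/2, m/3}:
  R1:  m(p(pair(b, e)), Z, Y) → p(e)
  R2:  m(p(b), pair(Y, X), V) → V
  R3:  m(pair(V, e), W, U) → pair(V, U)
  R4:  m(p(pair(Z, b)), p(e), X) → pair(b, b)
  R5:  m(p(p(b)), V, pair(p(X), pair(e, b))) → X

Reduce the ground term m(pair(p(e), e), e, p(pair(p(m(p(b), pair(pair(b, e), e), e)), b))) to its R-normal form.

1. m(pair(p(e), e), e, p(pair(p(m(p(b), pair(pair(b, e), e), e)), b)))  →  pair(p(e), p(pair(p(m(p(b), pair(pair(b, e), e), e)), b)))   [R3 at ε]
2. pair(p(e), p(pair(p(m(p(b), pair(pair(b, e), e), e)), b)))  →  pair(p(e), p(pair(p(e), b)))   [R2 at 2.1.1.1]

pair(p(e), p(pair(p(e), b)))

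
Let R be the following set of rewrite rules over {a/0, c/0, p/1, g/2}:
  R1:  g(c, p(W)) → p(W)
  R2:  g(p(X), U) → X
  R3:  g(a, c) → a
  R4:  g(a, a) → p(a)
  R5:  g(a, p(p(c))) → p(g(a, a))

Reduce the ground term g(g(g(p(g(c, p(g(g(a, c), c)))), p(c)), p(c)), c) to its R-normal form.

a

1. g(g(g(p(g(c, p(g(g(a, c), c)))), p(c)), p(c)), c)  →  g(g(g(c, p(g(g(a, c), c))), p(c)), c)   [R2 at 1.1]
2. g(g(g(c, p(g(g(a, c), c))), p(c)), c)  →  g(g(p(g(g(a, c), c)), p(c)), c)   [R1 at 1.1]
3. g(g(p(g(g(a, c), c)), p(c)), c)  →  g(g(g(a, c), c), c)   [R2 at 1]
4. g(g(g(a, c), c), c)  →  g(g(a, c), c)   [R3 at 1.1]
5. g(g(a, c), c)  →  g(a, c)   [R3 at 1]
6. g(a, c)  →  a   [R3 at ε]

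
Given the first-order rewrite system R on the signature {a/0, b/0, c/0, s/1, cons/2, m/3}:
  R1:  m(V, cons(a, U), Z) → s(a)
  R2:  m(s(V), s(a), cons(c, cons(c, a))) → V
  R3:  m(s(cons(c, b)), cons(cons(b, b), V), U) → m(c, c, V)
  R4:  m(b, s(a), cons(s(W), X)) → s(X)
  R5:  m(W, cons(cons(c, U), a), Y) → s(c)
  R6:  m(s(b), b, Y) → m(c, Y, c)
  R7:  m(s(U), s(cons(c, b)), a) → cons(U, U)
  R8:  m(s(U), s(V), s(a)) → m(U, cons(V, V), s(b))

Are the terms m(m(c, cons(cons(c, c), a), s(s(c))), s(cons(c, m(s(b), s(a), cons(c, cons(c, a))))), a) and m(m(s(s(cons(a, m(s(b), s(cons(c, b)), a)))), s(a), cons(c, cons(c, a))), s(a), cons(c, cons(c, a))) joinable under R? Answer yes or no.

no — NF(t₁) = cons(c, c), NF(t₂) = cons(a, cons(b, b))

Reduce t₁ = m(m(c, cons(cons(c, c), a), s(s(c))), s(cons(c, m(s(b), s(a), cons(c, cons(c, a))))), a):
1. m(m(c, cons(cons(c, c), a), s(s(c))), s(cons(c, m(s(b), s(a), cons(c, cons(c, a))))), a)  →  m(s(c), s(cons(c, m(s(b), s(a), cons(c, cons(c, a))))), a)   [R5 at 1]
2. m(s(c), s(cons(c, m(s(b), s(a), cons(c, cons(c, a))))), a)  →  m(s(c), s(cons(c, b)), a)   [R2 at 2.1.2]
3. m(s(c), s(cons(c, b)), a)  →  cons(c, c)   [R7 at ε]

Reduce t₂ = m(m(s(s(cons(a, m(s(b), s(cons(c, b)), a)))), s(a), cons(c, cons(c, a))), s(a), cons(c, cons(c, a))):
1. m(m(s(s(cons(a, m(s(b), s(cons(c, b)), a)))), s(a), cons(c, cons(c, a))), s(a), cons(c, cons(c, a)))  →  m(s(cons(a, m(s(b), s(cons(c, b)), a))), s(a), cons(c, cons(c, a)))   [R2 at 1]
2. m(s(cons(a, m(s(b), s(cons(c, b)), a))), s(a), cons(c, cons(c, a)))  →  cons(a, m(s(b), s(cons(c, b)), a))   [R2 at ε]
3. cons(a, m(s(b), s(cons(c, b)), a))  →  cons(a, cons(b, b))   [R7 at 2]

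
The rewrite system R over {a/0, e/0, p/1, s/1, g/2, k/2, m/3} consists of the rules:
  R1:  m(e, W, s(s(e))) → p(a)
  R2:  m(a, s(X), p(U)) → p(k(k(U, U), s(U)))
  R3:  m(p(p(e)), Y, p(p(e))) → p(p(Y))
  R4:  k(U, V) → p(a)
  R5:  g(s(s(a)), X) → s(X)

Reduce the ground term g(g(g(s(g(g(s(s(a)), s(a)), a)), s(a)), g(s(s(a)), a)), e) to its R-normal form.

s(e)

1. g(g(g(s(g(g(s(s(a)), s(a)), a)), s(a)), g(s(s(a)), a)), e)  →  g(g(g(s(g(s(s(a)), a)), s(a)), g(s(s(a)), a)), e)   [R5 at 1.1.1.1.1]
2. g(g(g(s(g(s(s(a)), a)), s(a)), g(s(s(a)), a)), e)  →  g(g(g(s(s(a)), s(a)), g(s(s(a)), a)), e)   [R5 at 1.1.1.1]
3. g(g(g(s(s(a)), s(a)), g(s(s(a)), a)), e)  →  g(g(s(s(a)), g(s(s(a)), a)), e)   [R5 at 1.1]
4. g(g(s(s(a)), g(s(s(a)), a)), e)  →  g(s(g(s(s(a)), a)), e)   [R5 at 1]
5. g(s(g(s(s(a)), a)), e)  →  g(s(s(a)), e)   [R5 at 1.1]
6. g(s(s(a)), e)  →  s(e)   [R5 at ε]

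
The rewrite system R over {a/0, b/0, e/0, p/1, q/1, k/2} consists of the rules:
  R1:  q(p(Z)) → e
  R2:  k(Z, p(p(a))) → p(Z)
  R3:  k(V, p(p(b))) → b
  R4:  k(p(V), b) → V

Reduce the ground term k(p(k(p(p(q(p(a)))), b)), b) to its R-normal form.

p(e)

1. k(p(k(p(p(q(p(a)))), b)), b)  →  k(p(p(q(p(a)))), b)   [R4 at ε]
2. k(p(p(q(p(a)))), b)  →  p(q(p(a)))   [R4 at ε]
3. p(q(p(a)))  →  p(e)   [R1 at 1]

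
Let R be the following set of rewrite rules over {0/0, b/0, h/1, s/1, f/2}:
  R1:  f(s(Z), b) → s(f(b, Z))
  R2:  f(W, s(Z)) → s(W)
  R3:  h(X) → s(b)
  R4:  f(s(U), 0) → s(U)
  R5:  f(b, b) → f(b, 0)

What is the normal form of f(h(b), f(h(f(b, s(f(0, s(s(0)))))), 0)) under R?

s(s(b))

1. f(h(b), f(h(f(b, s(f(0, s(s(0)))))), 0))  →  f(s(b), f(h(f(b, s(f(0, s(s(0)))))), 0))   [R3 at 1]
2. f(s(b), f(h(f(b, s(f(0, s(s(0)))))), 0))  →  f(s(b), f(s(b), 0))   [R3 at 2.1]
3. f(s(b), f(s(b), 0))  →  f(s(b), s(b))   [R4 at 2]
4. f(s(b), s(b))  →  s(s(b))   [R2 at ε]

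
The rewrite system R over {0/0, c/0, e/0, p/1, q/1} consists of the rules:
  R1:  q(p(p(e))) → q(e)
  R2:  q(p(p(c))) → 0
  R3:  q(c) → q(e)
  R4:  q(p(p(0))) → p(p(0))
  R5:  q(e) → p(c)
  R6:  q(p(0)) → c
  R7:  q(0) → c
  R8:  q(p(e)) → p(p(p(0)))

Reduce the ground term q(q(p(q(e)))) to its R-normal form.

1. q(q(p(q(e))))  →  q(q(p(p(c))))   [R5 at 1.1.1]
2. q(q(p(p(c))))  →  q(0)   [R2 at 1]
3. q(0)  →  c   [R7 at ε]

c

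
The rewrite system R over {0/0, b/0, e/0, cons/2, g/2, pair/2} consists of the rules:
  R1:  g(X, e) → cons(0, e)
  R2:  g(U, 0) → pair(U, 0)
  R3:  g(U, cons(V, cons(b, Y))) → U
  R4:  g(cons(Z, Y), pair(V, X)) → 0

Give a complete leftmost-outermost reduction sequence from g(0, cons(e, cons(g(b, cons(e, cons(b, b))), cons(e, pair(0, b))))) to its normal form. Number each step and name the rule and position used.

1. g(0, cons(e, cons(g(b, cons(e, cons(b, b))), cons(e, pair(0, b)))))  →  g(0, cons(e, cons(b, cons(e, pair(0, b)))))   [R3 at 2.2.1]
2. g(0, cons(e, cons(b, cons(e, pair(0, b)))))  →  0   [R3 at ε]

0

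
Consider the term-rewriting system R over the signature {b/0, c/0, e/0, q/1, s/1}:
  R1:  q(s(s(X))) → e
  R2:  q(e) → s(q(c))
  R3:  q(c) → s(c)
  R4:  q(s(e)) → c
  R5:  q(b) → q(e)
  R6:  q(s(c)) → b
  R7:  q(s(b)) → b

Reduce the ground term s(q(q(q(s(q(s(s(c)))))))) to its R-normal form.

s(b)

1. s(q(q(q(s(q(s(s(c))))))))  →  s(q(q(q(s(e)))))   [R1 at 1.1.1.1.1]
2. s(q(q(q(s(e)))))  →  s(q(q(c)))   [R4 at 1.1.1]
3. s(q(q(c)))  →  s(q(s(c)))   [R3 at 1.1]
4. s(q(s(c)))  →  s(b)   [R6 at 1]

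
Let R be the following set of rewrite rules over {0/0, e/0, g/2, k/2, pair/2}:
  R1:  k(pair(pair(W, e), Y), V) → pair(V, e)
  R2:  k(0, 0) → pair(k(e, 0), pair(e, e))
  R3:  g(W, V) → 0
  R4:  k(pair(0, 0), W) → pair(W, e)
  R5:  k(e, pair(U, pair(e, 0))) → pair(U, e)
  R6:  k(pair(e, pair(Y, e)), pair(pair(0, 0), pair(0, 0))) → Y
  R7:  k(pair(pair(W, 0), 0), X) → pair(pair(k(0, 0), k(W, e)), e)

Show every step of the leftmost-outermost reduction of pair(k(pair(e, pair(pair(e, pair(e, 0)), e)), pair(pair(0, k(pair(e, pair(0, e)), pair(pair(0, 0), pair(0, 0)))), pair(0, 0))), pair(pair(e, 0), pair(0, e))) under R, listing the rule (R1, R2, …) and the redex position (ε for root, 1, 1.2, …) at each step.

1. pair(k(pair(e, pair(pair(e, pair(e, 0)), e)), pair(pair(0, k(pair(e, pair(0, e)), pair(pair(0, 0), pair(0, 0)))), pair(0, 0))), pair(pair(e, 0), pair(0, e)))  →  pair(k(pair(e, pair(pair(e, pair(e, 0)), e)), pair(pair(0, 0), pair(0, 0))), pair(pair(e, 0), pair(0, e)))   [R6 at 1.2.1.2]
2. pair(k(pair(e, pair(pair(e, pair(e, 0)), e)), pair(pair(0, 0), pair(0, 0))), pair(pair(e, 0), pair(0, e)))  →  pair(pair(e, pair(e, 0)), pair(pair(e, 0), pair(0, e)))   [R6 at 1]

pair(pair(e, pair(e, 0)), pair(pair(e, 0), pair(0, e)))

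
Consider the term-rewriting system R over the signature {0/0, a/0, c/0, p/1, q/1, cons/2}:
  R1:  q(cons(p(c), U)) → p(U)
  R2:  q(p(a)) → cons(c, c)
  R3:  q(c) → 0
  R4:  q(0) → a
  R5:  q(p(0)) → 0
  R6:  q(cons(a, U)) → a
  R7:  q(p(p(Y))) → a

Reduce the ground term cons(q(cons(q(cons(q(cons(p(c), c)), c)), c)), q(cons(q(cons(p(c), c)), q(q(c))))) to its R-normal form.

cons(p(c), p(a))

1. cons(q(cons(q(cons(q(cons(p(c), c)), c)), c)), q(cons(q(cons(p(c), c)), q(q(c)))))  →  cons(q(cons(q(cons(p(c), c)), c)), q(cons(q(cons(p(c), c)), q(q(c)))))   [R1 at 1.1.1.1.1]
2. cons(q(cons(q(cons(p(c), c)), c)), q(cons(q(cons(p(c), c)), q(q(c)))))  →  cons(q(cons(p(c), c)), q(cons(q(cons(p(c), c)), q(q(c)))))   [R1 at 1.1.1]
3. cons(q(cons(p(c), c)), q(cons(q(cons(p(c), c)), q(q(c)))))  →  cons(p(c), q(cons(q(cons(p(c), c)), q(q(c)))))   [R1 at 1]
4. cons(p(c), q(cons(q(cons(p(c), c)), q(q(c)))))  →  cons(p(c), q(cons(p(c), q(q(c)))))   [R1 at 2.1.1]
5. cons(p(c), q(cons(p(c), q(q(c)))))  →  cons(p(c), p(q(q(c))))   [R1 at 2]
6. cons(p(c), p(q(q(c))))  →  cons(p(c), p(q(0)))   [R3 at 2.1.1]
7. cons(p(c), p(q(0)))  →  cons(p(c), p(a))   [R4 at 2.1]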